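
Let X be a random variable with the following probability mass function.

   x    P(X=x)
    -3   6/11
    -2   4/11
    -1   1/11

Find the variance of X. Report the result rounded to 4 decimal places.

0.4298

E[X] = (6/11)·(-3) + (4/11)·(-2) + (1/11)·(-1) = -27/11
E[X²] = (6/11)·9 + (4/11)·4 + (1/11)·1 = 71/11
Var(X) = 71/11 − (-27/11)² = 52/121 ≈ 0.4298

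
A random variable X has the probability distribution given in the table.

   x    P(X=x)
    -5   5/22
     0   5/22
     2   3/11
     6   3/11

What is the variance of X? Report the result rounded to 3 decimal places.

E[X] = (5/22)·(-5) + (5/22)·0 + (3/11)·2 + (3/11)·6 = 23/22
E[X²] = (5/22)·25 + (5/22)·0 + (3/11)·4 + (3/11)·36 = 365/22
Var(X) = 365/22 − (23/22)² = 7501/484 ≈ 15.498

15.498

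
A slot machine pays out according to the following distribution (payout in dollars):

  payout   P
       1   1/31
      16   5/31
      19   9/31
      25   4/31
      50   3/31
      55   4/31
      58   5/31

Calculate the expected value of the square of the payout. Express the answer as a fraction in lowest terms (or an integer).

43450/31

E[X²] = (1/31)·1 + (5/31)·256 + (9/31)·361 + (4/31)·625 + (3/31)·2500 + (4/31)·3025 + (5/31)·3364
     = 43450/31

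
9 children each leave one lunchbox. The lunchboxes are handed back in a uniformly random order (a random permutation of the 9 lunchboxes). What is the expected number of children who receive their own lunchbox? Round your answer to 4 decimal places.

1.0000

Let Xᵢ = 1 if person i gets their own lunchbox. For each i, P(Xᵢ=1) = 1/9.
By linearity of expectation, E[X₁+…+X_9] = 9·(1/9) = 1.
≈ 1.0000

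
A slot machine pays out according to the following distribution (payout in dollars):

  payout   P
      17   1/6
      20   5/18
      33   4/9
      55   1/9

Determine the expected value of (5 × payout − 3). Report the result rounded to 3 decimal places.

142.833

E[5x-3] = (1/6)·82 + (5/18)·97 + (4/9)·162 + (1/9)·272
     = 857/6 ≈ 142.833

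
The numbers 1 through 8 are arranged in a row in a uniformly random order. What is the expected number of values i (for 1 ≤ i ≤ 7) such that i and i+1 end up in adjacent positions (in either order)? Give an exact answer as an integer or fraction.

7/4

For each i ∈ {1,…,7}, let Xᵢ = 1 if i and i+1 are adjacent. P(Xᵢ=1) = 2·(8−1)!/8! = 2/8.
By linearity, E[ΣXᵢ] = (7)·(2/8) = 7/4.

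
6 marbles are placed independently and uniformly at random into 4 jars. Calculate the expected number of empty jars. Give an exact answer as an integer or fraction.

729/1024

Let Xⱼ=1 if jar j is empty. P(Xⱼ=1) = ((4-1)/4)^6 = 729/4096.
By linearity, E[#empty] = 4·729/4096 = 729/1024.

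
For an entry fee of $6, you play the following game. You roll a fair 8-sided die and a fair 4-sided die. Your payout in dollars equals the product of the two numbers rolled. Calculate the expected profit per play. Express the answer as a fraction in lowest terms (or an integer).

21/4 dollars

Distribution of the product of the two numbers rolled: 1 w.p. 1/32, 2 w.p. 1/16, 3 w.p. 1/16, 4 w.p. 3/32, 5 w.p. 1/32, 6 w.p. 3/32, …
E[payout] = (1/32)·1 + (1/16)·2 + (1/16)·3 + (3/32)·4 + (1/32)·5 + (3/32)·6 + (1/32)·7 + (3/32)·8 + (1/32)·9 + (1/32)·10 + (3/32)·12 + (1/32)·14 + (1/32)·15 + (1/16)·16 + (1/32)·18 + (1/32)·20 + (1/32)·21 + (1/16)·24 + (1/32)·28 + (1/32)·32 = 45/4
Expected profit = 45/4 − 6 = 21/4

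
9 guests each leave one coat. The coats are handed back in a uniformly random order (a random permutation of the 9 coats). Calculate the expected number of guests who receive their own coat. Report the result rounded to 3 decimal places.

1.000

Let Xᵢ = 1 if person i gets their own coat. For each i, P(Xᵢ=1) = 1/9.
By linearity of expectation, E[X₁+…+X_9] = 9·(1/9) = 1.
≈ 1.000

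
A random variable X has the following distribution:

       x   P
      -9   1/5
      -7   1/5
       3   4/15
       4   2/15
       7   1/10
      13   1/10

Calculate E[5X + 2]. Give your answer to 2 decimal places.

E[5x+2] = (1/5)·(-43) + (1/5)·(-33) + (4/15)·17 + (2/15)·22 + (1/10)·37 + (1/10)·67
     = 8/3 ≈ 2.67

2.67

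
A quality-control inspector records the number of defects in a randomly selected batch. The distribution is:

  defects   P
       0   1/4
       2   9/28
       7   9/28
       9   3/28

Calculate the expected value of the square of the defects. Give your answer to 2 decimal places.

E[X²] = (1/4)·0 + (9/28)·4 + (9/28)·49 + (3/28)·81
     = 180/7 ≈ 25.71

25.71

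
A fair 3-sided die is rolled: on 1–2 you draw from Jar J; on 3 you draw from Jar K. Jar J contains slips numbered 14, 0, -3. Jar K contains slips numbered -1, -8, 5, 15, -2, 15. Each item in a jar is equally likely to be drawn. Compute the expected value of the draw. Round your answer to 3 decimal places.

E[X | Jar J] = (14 + 0 − 3)/3 = 11/3
E[X | Jar K] = (-1 − 8 + 5 + 15 − 2 + 15)/6 = 4
E[X] = (2/3)·11/3 + (1/3)·4 = 34/9 ≈ 3.778

3.778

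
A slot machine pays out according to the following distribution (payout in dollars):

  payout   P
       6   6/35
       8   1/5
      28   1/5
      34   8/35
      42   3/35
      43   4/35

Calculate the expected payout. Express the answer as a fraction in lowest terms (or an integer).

858/35 dollars

E[X] = (6/35)·6 + (1/5)·8 + (1/5)·28 + (8/35)·34 + (3/35)·42 + (4/35)·43
     = 858/35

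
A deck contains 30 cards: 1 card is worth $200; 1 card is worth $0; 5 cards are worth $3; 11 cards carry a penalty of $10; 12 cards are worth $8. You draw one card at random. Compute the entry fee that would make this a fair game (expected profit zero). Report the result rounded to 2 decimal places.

E[payout] = (1/30)·200 + (1/30)·0 + (5/30)·3 + (11/30)·(-10) + (12/30)·8 = 67/10
Fair fee = E[payout] = 67/10 ≈ $6.70

$6.70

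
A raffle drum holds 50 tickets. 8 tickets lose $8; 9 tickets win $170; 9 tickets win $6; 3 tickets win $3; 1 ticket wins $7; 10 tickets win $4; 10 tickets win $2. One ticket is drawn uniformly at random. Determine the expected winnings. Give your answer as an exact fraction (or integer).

798/25 dollars

E[payout] = (8/50)·(-8) + (9/50)·170 + (9/50)·6 + (3/50)·3 + (1/50)·7 + (10/50)·4 + (10/50)·2 = 798/25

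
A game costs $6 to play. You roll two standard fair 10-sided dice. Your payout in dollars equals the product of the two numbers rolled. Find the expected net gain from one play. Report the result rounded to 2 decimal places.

Distribution of the product of the two numbers rolled: 1 w.p. 1/100, 2 w.p. 1/50, 3 w.p. 1/50, 4 w.p. 3/100, 5 w.p. 1/50, 6 w.p. 1/25, …
E[payout] = (1/100)·1 + (1/50)·2 + (1/50)·3 + (3/100)·4 + (1/50)·5 + (1/25)·6 + (1/50)·7 + (1/25)·8 + (3/100)·9 + (1/25)·10 + (1/25)·12 + (1/50)·14 + (1/50)·15 + (3/100)·16 + (1/25)·18 + (1/25)·20 + (1/50)·21 + (1/25)·24 + (1/100)·25 + (1/50)·27 + (1/50)·28 + (1/25)·30 + (1/50)·32 + (1/50)·35 + (3/100)·36 + (1/25)·40 + (1/50)·42 + (1/50)·45 + (1/50)·48 + (1/100)·49 + (1/50)·50 + (1/50)·54 + (1/50)·56 + (1/50)·60 + (1/50)·63 + (1/100)·64 + (1/50)·70 + (1/50)·72 + (1/50)·80 + (1/100)·81 + (1/50)·90 + (1/100)·100 = 121/4
Expected profit = 121/4 − 6 = 97/4 ≈ $24.25

$24.25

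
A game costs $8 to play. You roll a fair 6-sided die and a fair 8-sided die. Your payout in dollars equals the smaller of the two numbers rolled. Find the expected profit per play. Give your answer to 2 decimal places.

-$5.23

Distribution of the smaller of the two numbers rolled: 1 w.p. 13/48, 2 w.p. 11/48, 3 w.p. 3/16, 4 w.p. 7/48, 5 w.p. 5/48, 6 w.p. 1/16
E[payout] = (13/48)·1 + (11/48)·2 + (3/16)·3 + (7/48)·4 + (5/48)·5 + (1/16)·6 = 133/48
Expected profit = 133/48 − 8 = -251/48 ≈ -$5.23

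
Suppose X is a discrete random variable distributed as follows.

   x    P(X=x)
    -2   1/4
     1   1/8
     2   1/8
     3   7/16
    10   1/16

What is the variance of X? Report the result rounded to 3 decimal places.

E[X] = (1/4)·(-2) + (1/8)·1 + (1/8)·2 + (7/16)·3 + (1/16)·10 = 29/16
E[X²] = (1/4)·4 + (1/8)·1 + (1/8)·4 + (7/16)·9 + (1/16)·100 = 189/16
Var(X) = 189/16 − (29/16)² = 2183/256 ≈ 8.527

8.527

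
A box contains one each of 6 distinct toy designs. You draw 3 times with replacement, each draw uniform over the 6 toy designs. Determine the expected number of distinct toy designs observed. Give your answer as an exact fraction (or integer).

91/36

Let Xⱼ=1 if type j appears at least once. P(Xⱼ=1) = 1 − ((6−1)/6)^3 = 91/216.
E[#distinct] = 6·91/216 = 91/36.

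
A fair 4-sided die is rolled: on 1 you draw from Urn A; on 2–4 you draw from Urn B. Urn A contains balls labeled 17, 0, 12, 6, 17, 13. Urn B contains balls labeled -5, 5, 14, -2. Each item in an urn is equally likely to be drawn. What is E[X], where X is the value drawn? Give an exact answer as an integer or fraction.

119/24

E[X | Urn A] = (17 + 0 + 12 + 6 + 17 + 13)/6 = 65/6
E[X | Urn B] = (-5 + 5 + 14 − 2)/4 = 3
E[X] = (1/4)·65/6 + (3/4)·3 = 119/24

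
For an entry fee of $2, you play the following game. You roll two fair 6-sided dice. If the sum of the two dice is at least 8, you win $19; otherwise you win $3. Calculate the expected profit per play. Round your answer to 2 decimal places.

$7.67

E[payout] = (7/12)·3 + (5/12)·19 = 29/3
Expected profit = 29/3 − 2 = 23/3 ≈ $7.67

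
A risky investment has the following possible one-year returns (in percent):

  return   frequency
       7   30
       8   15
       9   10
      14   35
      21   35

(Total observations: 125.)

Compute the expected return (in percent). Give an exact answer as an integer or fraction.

Total = 125, so P(return=7) = 30/125, etc.
E[X] = (6/25)·7 + (3/25)·8 + (2/25)·9 + (7/25)·14 + (7/25)·21
     = 329/25

329/25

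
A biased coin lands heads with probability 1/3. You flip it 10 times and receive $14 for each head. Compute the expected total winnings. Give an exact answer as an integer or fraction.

140/3 dollars

E[#heads] = 10·1/3 = 10/3 (linearity over flips).
E[winnings] = 14·10/3 = 140/3.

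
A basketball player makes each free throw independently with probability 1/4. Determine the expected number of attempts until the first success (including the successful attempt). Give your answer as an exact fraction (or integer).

For a geometric distribution, E[trials] = 1/p = 1/(1/4) = 4.

4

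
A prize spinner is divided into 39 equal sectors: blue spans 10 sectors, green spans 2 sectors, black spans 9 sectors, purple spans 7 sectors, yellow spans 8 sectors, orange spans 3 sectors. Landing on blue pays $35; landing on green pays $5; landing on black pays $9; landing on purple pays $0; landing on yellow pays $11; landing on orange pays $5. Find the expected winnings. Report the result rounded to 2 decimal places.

$13.95

E[payout] = (10/39)·35 + (2/39)·5 + (9/39)·9 + (7/39)·0 + (8/39)·11 + (3/39)·5 = 544/39
≈ $13.95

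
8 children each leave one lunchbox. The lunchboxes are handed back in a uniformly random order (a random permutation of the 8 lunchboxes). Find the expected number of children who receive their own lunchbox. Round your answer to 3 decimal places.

Let Xᵢ = 1 if person i gets their own lunchbox. For each i, P(Xᵢ=1) = 1/8.
By linearity of expectation, E[X₁+…+X_8] = 8·(1/8) = 1.
≈ 1.000

1.000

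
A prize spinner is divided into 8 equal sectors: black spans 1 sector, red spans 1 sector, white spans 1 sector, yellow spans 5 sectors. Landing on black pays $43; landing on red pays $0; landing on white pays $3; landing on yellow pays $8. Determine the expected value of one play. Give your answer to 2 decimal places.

$10.75

E[payout] = (1/8)·43 + (1/8)·0 + (1/8)·3 + (5/8)·8 = 43/4
≈ $10.75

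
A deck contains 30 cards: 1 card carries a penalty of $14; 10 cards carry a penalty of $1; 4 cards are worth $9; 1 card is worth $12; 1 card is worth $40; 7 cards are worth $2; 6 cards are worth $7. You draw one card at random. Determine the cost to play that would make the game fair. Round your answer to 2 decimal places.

E[payout] = (1/30)·(-14) + (10/30)·(-1) + (4/30)·9 + (1/30)·12 + (1/30)·40 + (7/30)·2 + (6/30)·7 = 4
Fair fee = E[payout] = 4 ≈ $4.00

$4.00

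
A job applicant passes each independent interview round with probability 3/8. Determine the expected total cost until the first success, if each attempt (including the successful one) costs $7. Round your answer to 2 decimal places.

E[#attempts] = 1/p = 8/3; E[cost] = 7·8/3 = 56/3.
≈ 18.67

$18.67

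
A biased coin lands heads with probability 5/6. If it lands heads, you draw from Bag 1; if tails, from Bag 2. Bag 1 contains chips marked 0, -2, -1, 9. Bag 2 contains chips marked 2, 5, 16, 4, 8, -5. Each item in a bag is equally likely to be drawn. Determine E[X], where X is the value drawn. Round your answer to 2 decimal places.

2.08

E[X | Bag 1] = (0 − 2 − 1 + 9)/4 = 3/2
E[X | Bag 2] = (2 + 5 + 16 + 4 + 8 − 5)/6 = 5
E[X] = (5/6)·3/2 + (1/6)·5 = 25/12 ≈ 2.08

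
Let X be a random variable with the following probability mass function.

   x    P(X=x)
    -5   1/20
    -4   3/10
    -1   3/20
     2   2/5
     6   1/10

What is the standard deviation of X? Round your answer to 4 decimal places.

E[X] = -1/5, E[X²] = 57/5
Var(X) = E[X²] − (E[X])² = 57/5 − 1/25 = 284/25
SD(X) = √(284/25) ≈ 3.3705

3.3705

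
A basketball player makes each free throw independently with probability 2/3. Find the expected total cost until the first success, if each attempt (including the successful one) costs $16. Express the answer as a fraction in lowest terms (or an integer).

$24

E[#attempts] = 1/p = 3/2; E[cost] = 16·3/2 = 24.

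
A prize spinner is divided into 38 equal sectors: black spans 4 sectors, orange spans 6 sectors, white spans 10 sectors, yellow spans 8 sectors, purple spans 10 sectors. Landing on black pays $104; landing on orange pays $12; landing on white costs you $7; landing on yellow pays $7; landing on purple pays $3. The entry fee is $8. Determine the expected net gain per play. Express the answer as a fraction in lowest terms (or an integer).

100/19 dollars

E[payout] = (4/38)·104 + (6/38)·12 + (10/38)·(-7) + (8/38)·7 + (10/38)·3 = 252/19
Expected profit = 252/19 − 8 = 100/19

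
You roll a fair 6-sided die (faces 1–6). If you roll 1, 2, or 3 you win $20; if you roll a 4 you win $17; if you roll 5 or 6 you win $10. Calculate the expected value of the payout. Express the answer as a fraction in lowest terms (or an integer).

97/6 dollars

E[payout] = (1/3)·10 + (1/6)·17 + (1/2)·20 = 97/6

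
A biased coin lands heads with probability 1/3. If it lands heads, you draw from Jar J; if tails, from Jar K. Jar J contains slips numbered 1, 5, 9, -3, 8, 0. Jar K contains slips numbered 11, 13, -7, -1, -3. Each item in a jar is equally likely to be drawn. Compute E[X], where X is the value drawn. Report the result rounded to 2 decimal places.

2.84

E[X | Jar J] = (1 + 5 + 9 − 3 + 8 + 0)/6 = 10/3
E[X | Jar K] = (11 + 13 − 7 − 1 − 3)/5 = 13/5
E[X] = (1/3)·10/3 + (2/3)·13/5 = 128/45 ≈ 2.84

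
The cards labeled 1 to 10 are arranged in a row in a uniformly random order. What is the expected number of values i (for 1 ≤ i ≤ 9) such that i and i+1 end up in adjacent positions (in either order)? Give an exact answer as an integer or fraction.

9/5

For each i ∈ {1,…,9}, let Xᵢ = 1 if i and i+1 are adjacent. P(Xᵢ=1) = 2·(10−1)!/10! = 2/10.
By linearity, E[ΣXᵢ] = (9)·(2/10) = 9/5.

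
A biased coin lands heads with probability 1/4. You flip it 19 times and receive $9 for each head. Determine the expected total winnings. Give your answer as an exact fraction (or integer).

171/4 dollars

E[#heads] = 19·1/4 = 19/4 (linearity over flips).
E[winnings] = 9·19/4 = 171/4.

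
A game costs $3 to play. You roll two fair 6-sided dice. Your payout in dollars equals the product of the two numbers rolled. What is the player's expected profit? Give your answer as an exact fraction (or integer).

Distribution of the product of the two numbers rolled: 1 w.p. 1/36, 2 w.p. 1/18, 3 w.p. 1/18, 4 w.p. 1/12, 5 w.p. 1/18, 6 w.p. 1/9, …
E[payout] = (1/36)·1 + (1/18)·2 + (1/18)·3 + (1/12)·4 + (1/18)·5 + (1/9)·6 + (1/18)·8 + (1/36)·9 + (1/18)·10 + (1/9)·12 + (1/18)·15 + (1/36)·16 + (1/18)·18 + (1/18)·20 + (1/18)·24 + (1/36)·25 + (1/18)·30 + (1/36)·36 = 49/4
Expected profit = 49/4 − 3 = 37/4

37/4 dollars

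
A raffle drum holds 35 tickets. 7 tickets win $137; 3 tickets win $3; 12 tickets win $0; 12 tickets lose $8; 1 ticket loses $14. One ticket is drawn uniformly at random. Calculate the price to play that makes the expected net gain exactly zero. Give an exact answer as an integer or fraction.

E[payout] = (7/35)·137 + (3/35)·3 + (12/35)·0 + (12/35)·(-8) + (1/35)·(-14) = 858/35
Fair fee = E[payout] = 858/35

858/35 dollars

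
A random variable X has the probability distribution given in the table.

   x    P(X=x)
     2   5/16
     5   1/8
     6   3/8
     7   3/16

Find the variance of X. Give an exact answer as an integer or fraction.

E[X] = (5/16)·2 + (1/8)·5 + (3/8)·6 + (3/16)·7 = 77/16
E[X²] = (5/16)·4 + (1/8)·25 + (3/8)·36 + (3/16)·49 = 433/16
Var(X) = 433/16 − (77/16)² = 999/256

999/256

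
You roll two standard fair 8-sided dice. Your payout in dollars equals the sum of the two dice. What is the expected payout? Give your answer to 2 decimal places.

Distribution of the sum of the two dice: 2 w.p. 1/64, 3 w.p. 1/32, 4 w.p. 3/64, 5 w.p. 1/16, 6 w.p. 5/64, 7 w.p. 3/32, …
E[payout] = (1/64)·2 + (1/32)·3 + (3/64)·4 + (1/16)·5 + (5/64)·6 + (3/32)·7 + (7/64)·8 + (1/8)·9 + (7/64)·10 + (3/32)·11 + (5/64)·12 + (1/16)·13 + (3/64)·14 + (1/32)·15 + (1/64)·16 = 9
≈ $9.00

$9.00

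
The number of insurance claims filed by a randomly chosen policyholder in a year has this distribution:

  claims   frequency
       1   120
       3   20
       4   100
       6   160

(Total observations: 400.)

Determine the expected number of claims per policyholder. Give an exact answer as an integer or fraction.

77/20

Total = 400, so P(claims=1) = 120/400, etc.
E[X] = (3/10)·1 + (1/20)·3 + (1/4)·4 + (2/5)·6
     = 77/20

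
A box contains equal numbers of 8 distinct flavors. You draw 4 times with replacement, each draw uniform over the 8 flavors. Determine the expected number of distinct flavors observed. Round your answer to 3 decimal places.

3.311

Let Xⱼ=1 if type j appears at least once. P(Xⱼ=1) = 1 − ((8−1)/8)^4 = 1695/4096.
E[#distinct] = 8·1695/4096 = 1695/512.
≈ 3.311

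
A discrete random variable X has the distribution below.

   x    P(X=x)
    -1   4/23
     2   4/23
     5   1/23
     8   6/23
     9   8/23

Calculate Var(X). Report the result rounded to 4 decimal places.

E[X] = (4/23)·(-1) + (4/23)·2 + (1/23)·5 + (6/23)·8 + (8/23)·9 = 129/23
E[X²] = (4/23)·1 + (4/23)·4 + (1/23)·25 + (6/23)·64 + (8/23)·81 = 1077/23
Var(X) = 1077/23 − (129/23)² = 8130/529 ≈ 15.3686

15.3686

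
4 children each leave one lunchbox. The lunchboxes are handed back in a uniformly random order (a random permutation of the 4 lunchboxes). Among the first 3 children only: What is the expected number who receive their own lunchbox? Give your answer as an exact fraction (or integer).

Let Xᵢ = 1 if person i gets their own lunchbox. For each i, P(Xᵢ=1) = 1/4.
By linearity of expectation, E[X₁+…+X_3] = 3·(1/4) = 3/4.

3/4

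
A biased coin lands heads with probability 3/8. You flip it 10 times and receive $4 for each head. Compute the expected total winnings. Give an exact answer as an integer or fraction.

E[#heads] = 10·3/8 = 15/4 (linearity over flips).
E[winnings] = 4·15/4 = 15.

$15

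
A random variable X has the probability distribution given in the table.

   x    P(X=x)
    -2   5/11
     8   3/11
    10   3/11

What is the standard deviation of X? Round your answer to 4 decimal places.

5.5268

E[X] = 4, E[X²] = 512/11
Var(X) = E[X²] − (E[X])² = 512/11 − 16 = 336/11
SD(X) = √(336/11) ≈ 5.5268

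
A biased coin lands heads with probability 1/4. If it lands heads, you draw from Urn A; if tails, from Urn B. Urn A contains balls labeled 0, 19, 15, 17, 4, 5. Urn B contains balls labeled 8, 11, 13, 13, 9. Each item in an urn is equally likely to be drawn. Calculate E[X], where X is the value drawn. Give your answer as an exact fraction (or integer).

E[X | Urn A] = (0 + 19 + 15 + 17 + 4 + 5)/6 = 10
E[X | Urn B] = (8 + 11 + 13 + 13 + 9)/5 = 54/5
E[X] = (1/4)·10 + (3/4)·54/5 = 53/5

53/5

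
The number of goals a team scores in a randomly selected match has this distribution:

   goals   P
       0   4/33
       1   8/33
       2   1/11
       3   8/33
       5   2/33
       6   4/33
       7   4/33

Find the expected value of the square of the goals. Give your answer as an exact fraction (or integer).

E[X²] = (4/33)·0 + (8/33)·1 + (1/11)·4 + (8/33)·9 + (2/33)·25 + (4/33)·36 + (4/33)·49
     = 482/33

482/33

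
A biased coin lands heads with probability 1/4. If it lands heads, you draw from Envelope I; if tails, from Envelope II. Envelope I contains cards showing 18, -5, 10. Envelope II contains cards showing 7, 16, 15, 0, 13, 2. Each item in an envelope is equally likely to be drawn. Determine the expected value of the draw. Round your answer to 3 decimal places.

E[X | Envelope I] = (18 − 5 + 10)/3 = 23/3
E[X | Envelope II] = (7 + 16 + 15 + 0 + 13 + 2)/6 = 53/6
E[X] = (1/4)·23/3 + (3/4)·53/6 = 205/24 ≈ 8.542

8.542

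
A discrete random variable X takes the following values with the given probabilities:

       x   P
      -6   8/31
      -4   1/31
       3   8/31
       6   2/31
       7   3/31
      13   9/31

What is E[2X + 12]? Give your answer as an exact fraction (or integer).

E[2x+12] = (8/31)·0 + (1/31)·4 + (8/31)·18 + (2/31)·24 + (3/31)·26 + (9/31)·38
     = 616/31

616/31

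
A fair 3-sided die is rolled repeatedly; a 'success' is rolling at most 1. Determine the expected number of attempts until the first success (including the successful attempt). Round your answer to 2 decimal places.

3.00

For a geometric distribution, E[trials] = 1/p = 1/(1/3) = 3.
≈ 3.00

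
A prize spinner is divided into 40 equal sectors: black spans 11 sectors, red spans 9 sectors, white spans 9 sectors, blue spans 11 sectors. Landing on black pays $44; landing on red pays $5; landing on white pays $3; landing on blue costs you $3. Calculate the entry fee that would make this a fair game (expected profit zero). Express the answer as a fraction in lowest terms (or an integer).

E[payout] = (11/40)·44 + (9/40)·5 + (9/40)·3 + (11/40)·(-3) = 523/40
Fair fee = E[payout] = 523/40

523/40 dollars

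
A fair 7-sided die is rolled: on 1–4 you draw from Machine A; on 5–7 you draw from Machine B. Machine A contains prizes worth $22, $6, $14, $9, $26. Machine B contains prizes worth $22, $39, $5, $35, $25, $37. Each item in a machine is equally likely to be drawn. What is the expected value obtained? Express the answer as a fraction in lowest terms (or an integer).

E[X | Machine A] = (22 + 6 + 14 + 9 + 26)/5 = 77/5
E[X | Machine B] = (22 + 39 + 5 + 35 + 25 + 37)/6 = 163/6
E[X] = (4/7)·77/5 + (3/7)·163/6 = 1431/70

1431/70 dollars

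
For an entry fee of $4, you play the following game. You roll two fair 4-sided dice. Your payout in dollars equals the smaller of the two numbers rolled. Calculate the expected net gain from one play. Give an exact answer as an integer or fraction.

-17/8 dollars

Distribution of the smaller of the two numbers rolled: 1 w.p. 7/16, 2 w.p. 5/16, 3 w.p. 3/16, 4 w.p. 1/16
E[payout] = (7/16)·1 + (5/16)·2 + (3/16)·3 + (1/16)·4 = 15/8
Expected profit = 15/8 − 4 = -17/8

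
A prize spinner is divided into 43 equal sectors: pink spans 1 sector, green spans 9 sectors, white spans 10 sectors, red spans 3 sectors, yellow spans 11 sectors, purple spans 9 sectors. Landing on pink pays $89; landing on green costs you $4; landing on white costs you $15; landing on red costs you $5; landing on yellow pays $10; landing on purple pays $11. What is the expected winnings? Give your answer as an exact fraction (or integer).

E[payout] = (1/43)·89 + (9/43)·(-4) + (10/43)·(-15) + (3/43)·(-5) + (11/43)·10 + (9/43)·11 = 97/43

97/43 dollars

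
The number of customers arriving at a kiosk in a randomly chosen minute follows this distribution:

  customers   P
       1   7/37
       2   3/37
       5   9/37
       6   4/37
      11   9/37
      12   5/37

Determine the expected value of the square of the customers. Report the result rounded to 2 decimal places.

E[X²] = (7/37)·1 + (3/37)·4 + (9/37)·25 + (4/37)·36 + (9/37)·121 + (5/37)·144
     = 2197/37 ≈ 59.38

59.38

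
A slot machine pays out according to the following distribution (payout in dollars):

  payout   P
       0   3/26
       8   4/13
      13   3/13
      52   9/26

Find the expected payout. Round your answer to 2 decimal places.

$23.46

E[X] = (3/26)·0 + (4/13)·8 + (3/13)·13 + (9/26)·52
     = 305/13 ≈ 23.46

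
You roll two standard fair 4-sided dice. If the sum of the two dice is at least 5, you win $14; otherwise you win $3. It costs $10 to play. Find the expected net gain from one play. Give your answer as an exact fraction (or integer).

-1/8 dollars

E[payout] = (3/8)·3 + (5/8)·14 = 79/8
Expected profit = 79/8 − 10 = -1/8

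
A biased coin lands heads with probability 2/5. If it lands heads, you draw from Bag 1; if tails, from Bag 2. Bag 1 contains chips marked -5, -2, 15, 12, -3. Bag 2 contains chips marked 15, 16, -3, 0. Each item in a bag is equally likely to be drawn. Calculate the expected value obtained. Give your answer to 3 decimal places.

E[X | Bag 1] = (-5 − 2 + 15 + 12 − 3)/5 = 17/5
E[X | Bag 2] = (15 + 16 − 3 + 0)/4 = 7
E[X] = (2/5)·17/5 + (3/5)·7 = 139/25 ≈ 5.560

5.560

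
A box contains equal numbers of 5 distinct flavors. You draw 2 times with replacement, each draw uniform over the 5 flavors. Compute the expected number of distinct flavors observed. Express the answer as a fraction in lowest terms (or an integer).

9/5

Let Xⱼ=1 if type j appears at least once. P(Xⱼ=1) = 1 − ((5−1)/5)^2 = 9/25.
E[#distinct] = 5·9/25 = 9/5.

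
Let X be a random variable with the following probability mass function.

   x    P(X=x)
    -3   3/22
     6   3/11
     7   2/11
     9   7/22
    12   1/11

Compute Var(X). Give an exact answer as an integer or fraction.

2076/121

E[X] = (3/22)·(-3) + (3/11)·6 + (2/11)·7 + (7/22)·9 + (1/11)·12 = 71/11
E[X²] = (3/22)·9 + (3/11)·36 + (2/11)·49 + (7/22)·81 + (1/11)·144 = 647/11
Var(X) = 647/11 − (71/11)² = 2076/121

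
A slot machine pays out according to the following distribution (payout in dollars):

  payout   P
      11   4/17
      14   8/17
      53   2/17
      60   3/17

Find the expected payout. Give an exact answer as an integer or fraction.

E[X] = (4/17)·11 + (8/17)·14 + (2/17)·53 + (3/17)·60
     = 26

$26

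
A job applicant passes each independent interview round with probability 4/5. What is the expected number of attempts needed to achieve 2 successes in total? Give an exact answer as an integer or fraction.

5/2

By linearity (sum of 2 independent geometric waits), E[trials] = 2/p = 2/(4/5) = 5/2.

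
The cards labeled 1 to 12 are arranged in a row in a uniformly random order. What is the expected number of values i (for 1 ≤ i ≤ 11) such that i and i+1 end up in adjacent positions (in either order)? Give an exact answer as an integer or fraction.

11/6

For each i ∈ {1,…,11}, let Xᵢ = 1 if i and i+1 are adjacent. P(Xᵢ=1) = 2·(12−1)!/12! = 2/12.
By linearity, E[ΣXᵢ] = (11)·(2/12) = 11/6.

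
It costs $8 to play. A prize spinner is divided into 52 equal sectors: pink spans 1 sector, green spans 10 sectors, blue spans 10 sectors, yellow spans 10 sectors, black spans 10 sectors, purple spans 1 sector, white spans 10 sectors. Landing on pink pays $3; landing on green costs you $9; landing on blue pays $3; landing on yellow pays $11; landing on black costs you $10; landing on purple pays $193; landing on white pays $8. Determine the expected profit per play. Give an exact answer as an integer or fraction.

-95/26 dollars

E[payout] = (1/52)·3 + (10/52)·(-9) + (10/52)·3 + (10/52)·11 + (10/52)·(-10) + (1/52)·193 + (10/52)·8 = 113/26
Expected profit = 113/26 − 8 = -95/26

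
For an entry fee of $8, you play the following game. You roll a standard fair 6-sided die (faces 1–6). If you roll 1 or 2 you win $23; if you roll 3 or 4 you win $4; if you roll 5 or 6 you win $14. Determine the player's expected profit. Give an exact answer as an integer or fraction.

E[payout] = (1/3)·4 + (1/3)·14 + (1/3)·23 = 41/3
Expected profit = 41/3 − 8 = 17/3

17/3 dollars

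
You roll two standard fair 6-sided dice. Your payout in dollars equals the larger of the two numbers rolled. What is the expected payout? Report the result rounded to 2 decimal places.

$4.47

Distribution of the larger of the two numbers rolled: 1 w.p. 1/36, 2 w.p. 1/12, 3 w.p. 5/36, 4 w.p. 7/36, 5 w.p. 1/4, 6 w.p. 11/36
E[payout] = (1/36)·1 + (1/12)·2 + (5/36)·3 + (7/36)·4 + (1/4)·5 + (11/36)·6 = 161/36
≈ $4.47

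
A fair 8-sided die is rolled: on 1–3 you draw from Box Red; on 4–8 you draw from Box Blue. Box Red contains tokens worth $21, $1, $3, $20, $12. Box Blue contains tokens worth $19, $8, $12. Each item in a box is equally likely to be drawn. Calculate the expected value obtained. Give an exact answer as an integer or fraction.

E[X | Box Red] = (21 + 1 + 3 + 20 + 12)/5 = 57/5
E[X | Box Blue] = (19 + 8 + 12)/3 = 13
E[X] = (3/8)·57/5 + (5/8)·13 = 62/5

62/5 dollars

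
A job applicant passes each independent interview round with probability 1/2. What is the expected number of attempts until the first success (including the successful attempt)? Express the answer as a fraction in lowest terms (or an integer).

2

For a geometric distribution, E[trials] = 1/p = 1/(1/2) = 2.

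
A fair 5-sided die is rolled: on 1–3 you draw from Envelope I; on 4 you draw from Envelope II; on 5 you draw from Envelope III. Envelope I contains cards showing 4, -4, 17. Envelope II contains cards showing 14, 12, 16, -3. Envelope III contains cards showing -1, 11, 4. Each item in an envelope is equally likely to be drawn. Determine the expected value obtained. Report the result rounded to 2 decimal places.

E[X | Envelope I] = (4 − 4 + 17)/3 = 17/3
E[X | Envelope II] = (14 + 12 + 16 − 3)/4 = 39/4
E[X | Envelope III] = (-1 + 11 + 4)/3 = 14/3
E[X] = (3/5)·17/3 + (1/5)·39/4 + (1/5)·14/3 = 377/60 ≈ 6.28

6.28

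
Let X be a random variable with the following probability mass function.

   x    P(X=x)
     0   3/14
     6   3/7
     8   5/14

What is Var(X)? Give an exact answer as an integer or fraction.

432/49

E[X] = (3/14)·0 + (3/7)·6 + (5/14)·8 = 38/7
E[X²] = (3/14)·0 + (3/7)·36 + (5/14)·64 = 268/7
Var(X) = 268/7 − (38/7)² = 432/49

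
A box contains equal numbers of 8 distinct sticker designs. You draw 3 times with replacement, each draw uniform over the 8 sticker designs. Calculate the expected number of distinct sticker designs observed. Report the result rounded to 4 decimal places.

Let Xⱼ=1 if type j appears at least once. P(Xⱼ=1) = 1 − ((8−1)/8)^3 = 169/512.
E[#distinct] = 8·169/512 = 169/64.
≈ 2.6406

2.6406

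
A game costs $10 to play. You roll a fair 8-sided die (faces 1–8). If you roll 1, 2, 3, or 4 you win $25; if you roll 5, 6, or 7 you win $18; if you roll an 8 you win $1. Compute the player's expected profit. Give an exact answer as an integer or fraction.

E[payout] = (1/8)·1 + (3/8)·18 + (1/2)·25 = 155/8
Expected profit = 155/8 − 10 = 75/8

75/8 dollars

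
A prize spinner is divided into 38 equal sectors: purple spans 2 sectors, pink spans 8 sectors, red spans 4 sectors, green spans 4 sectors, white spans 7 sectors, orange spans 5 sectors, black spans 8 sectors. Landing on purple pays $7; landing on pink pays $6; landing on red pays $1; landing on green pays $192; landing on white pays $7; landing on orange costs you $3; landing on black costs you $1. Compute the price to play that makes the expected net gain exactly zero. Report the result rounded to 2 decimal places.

$22.63

E[payout] = (2/38)·7 + (8/38)·6 + (4/38)·1 + (4/38)·192 + (7/38)·7 + (5/38)·(-3) + (8/38)·(-1) = 430/19
Fair fee = E[payout] = 430/19 ≈ $22.63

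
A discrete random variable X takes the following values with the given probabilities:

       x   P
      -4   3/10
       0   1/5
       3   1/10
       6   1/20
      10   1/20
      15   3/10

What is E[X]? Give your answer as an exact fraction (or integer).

E[X] = (3/10)·(-4) + (1/5)·0 + (1/10)·3 + (1/20)·6 + (1/20)·10 + (3/10)·15
     = 22/5

22/5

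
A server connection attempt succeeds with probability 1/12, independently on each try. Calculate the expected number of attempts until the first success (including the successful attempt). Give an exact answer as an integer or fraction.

For a geometric distribution, E[trials] = 1/p = 1/(1/12) = 12.

12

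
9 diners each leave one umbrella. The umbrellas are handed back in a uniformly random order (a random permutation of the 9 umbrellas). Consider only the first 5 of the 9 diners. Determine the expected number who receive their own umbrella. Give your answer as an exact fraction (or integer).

5/9

Let Xᵢ = 1 if person i gets their own umbrella. For each i, P(Xᵢ=1) = 1/9.
By linearity of expectation, E[X₁+…+X_5] = 5·(1/9) = 5/9.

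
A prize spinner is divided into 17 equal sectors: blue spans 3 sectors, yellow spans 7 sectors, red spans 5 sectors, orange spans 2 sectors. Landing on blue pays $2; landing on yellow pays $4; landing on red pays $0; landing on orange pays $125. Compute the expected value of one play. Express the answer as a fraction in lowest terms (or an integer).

284/17 dollars

E[payout] = (3/17)·2 + (7/17)·4 + (5/17)·0 + (2/17)·125 = 284/17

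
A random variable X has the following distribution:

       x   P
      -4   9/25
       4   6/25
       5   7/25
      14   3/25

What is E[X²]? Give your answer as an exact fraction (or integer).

1003/25

E[X²] = (9/25)·16 + (6/25)·16 + (7/25)·25 + (3/25)·196
     = 1003/25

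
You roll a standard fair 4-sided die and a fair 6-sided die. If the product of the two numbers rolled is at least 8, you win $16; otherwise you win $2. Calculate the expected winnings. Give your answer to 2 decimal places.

$9.00

E[payout] = (1/2)·2 + (1/2)·16 = 9
≈ $9.00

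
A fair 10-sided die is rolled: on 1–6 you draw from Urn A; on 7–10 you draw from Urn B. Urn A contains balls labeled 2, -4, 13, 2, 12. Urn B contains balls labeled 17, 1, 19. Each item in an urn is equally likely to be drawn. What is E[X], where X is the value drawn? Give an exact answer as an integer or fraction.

119/15

E[X | Urn A] = (2 − 4 + 13 + 2 + 12)/5 = 5
E[X | Urn B] = (17 + 1 + 19)/3 = 37/3
E[X] = (3/5)·5 + (2/5)·37/3 = 119/15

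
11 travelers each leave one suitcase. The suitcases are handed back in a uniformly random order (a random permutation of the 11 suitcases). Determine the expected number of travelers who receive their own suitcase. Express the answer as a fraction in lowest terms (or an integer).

1

Let Xᵢ = 1 if person i gets their own suitcase. For each i, P(Xᵢ=1) = 1/11.
By linearity of expectation, E[X₁+…+X_11] = 11·(1/11) = 1.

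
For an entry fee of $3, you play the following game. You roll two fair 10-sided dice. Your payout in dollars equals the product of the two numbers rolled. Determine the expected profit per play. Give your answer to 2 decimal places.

$27.25

Distribution of the product of the two numbers rolled: 1 w.p. 1/100, 2 w.p. 1/50, 3 w.p. 1/50, 4 w.p. 3/100, 5 w.p. 1/50, 6 w.p. 1/25, …
E[payout] = (1/100)·1 + (1/50)·2 + (1/50)·3 + (3/100)·4 + (1/50)·5 + (1/25)·6 + (1/50)·7 + (1/25)·8 + (3/100)·9 + (1/25)·10 + (1/25)·12 + (1/50)·14 + (1/50)·15 + (3/100)·16 + (1/25)·18 + (1/25)·20 + (1/50)·21 + (1/25)·24 + (1/100)·25 + (1/50)·27 + (1/50)·28 + (1/25)·30 + (1/50)·32 + (1/50)·35 + (3/100)·36 + (1/25)·40 + (1/50)·42 + (1/50)·45 + (1/50)·48 + (1/100)·49 + (1/50)·50 + (1/50)·54 + (1/50)·56 + (1/50)·60 + (1/50)·63 + (1/100)·64 + (1/50)·70 + (1/50)·72 + (1/50)·80 + (1/100)·81 + (1/50)·90 + (1/100)·100 = 121/4
Expected profit = 121/4 − 3 = 109/4 ≈ $27.25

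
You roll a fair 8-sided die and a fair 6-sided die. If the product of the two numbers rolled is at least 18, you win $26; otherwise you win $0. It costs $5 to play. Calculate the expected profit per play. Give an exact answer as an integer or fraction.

E[payout] = (5/8)·0 + (3/8)·26 = 39/4
Expected profit = 39/4 − 5 = 19/4

19/4 dollars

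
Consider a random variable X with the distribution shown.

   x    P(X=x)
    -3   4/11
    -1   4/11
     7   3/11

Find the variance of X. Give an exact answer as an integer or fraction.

E[X] = (4/11)·(-3) + (4/11)·(-1) + (3/11)·7 = 5/11
E[X²] = (4/11)·9 + (4/11)·1 + (3/11)·49 = 17
Var(X) = 17 − (5/11)² = 2032/121

2032/121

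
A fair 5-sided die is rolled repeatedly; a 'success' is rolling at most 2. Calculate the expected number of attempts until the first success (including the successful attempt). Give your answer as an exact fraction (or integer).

5/2

For a geometric distribution, E[trials] = 1/p = 1/(2/5) = 5/2.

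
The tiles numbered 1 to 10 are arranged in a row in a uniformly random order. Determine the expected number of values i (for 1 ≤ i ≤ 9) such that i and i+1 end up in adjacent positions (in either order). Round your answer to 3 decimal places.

For each i ∈ {1,…,9}, let Xᵢ = 1 if i and i+1 are adjacent. P(Xᵢ=1) = 2·(10−1)!/10! = 2/10.
By linearity, E[ΣXᵢ] = (9)·(2/10) = 9/5.
≈ 1.800

1.800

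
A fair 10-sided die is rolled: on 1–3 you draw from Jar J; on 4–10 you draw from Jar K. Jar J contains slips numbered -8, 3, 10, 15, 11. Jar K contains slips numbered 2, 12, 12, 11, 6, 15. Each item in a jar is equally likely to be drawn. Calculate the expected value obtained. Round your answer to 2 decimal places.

E[X | Jar J] = (-8 + 3 + 10 + 15 + 11)/5 = 31/5
E[X | Jar K] = (2 + 12 + 12 + 11 + 6 + 15)/6 = 29/3
E[X] = (3/10)·31/5 + (7/10)·29/3 = 647/75 ≈ 8.63

8.63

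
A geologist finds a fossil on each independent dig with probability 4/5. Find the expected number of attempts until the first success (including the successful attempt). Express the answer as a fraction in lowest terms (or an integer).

For a geometric distribution, E[trials] = 1/p = 1/(4/5) = 5/4.

5/4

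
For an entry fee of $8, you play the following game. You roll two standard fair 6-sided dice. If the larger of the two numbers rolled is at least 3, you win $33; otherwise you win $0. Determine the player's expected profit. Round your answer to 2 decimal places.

$21.33

E[payout] = (1/9)·0 + (8/9)·33 = 88/3
Expected profit = 88/3 − 8 = 64/3 ≈ $21.33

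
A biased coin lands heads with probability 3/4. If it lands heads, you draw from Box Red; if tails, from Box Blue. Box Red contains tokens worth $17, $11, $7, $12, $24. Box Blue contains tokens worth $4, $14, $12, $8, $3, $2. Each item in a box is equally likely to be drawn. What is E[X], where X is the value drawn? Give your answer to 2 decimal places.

E[X | Box Red] = (17 + 11 + 7 + 12 + 24)/5 = 71/5
E[X | Box Blue] = (4 + 14 + 12 + 8 + 3 + 2)/6 = 43/6
E[X] = (3/4)·71/5 + (1/4)·43/6 = 1493/120 ≈ 12.44

$12.44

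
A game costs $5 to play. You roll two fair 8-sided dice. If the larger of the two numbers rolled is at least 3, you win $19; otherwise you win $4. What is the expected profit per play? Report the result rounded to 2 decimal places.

E[payout] = (1/16)·4 + (15/16)·19 = 289/16
Expected profit = 289/16 − 5 = 209/16 ≈ $13.06

$13.06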